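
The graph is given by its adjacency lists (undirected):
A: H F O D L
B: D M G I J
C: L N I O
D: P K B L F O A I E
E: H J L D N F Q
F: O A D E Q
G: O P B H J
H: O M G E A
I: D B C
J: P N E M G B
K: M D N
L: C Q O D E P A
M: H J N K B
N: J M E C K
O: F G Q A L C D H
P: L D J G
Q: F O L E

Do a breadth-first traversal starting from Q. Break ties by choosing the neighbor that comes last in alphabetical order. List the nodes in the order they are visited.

Q, O, L, F, E, H, G, D, C, A, P, N, J, M, B, K, I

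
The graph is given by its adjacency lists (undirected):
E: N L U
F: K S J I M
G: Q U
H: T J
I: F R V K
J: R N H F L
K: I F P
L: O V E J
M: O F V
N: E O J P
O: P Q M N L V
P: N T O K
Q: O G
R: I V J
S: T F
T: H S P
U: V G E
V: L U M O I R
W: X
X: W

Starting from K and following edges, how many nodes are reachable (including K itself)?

18

BFS from K visits: K, F, I, P, J, M, S, R, V, N, O, T, H, L, U, E, Q, G
Reachable nodes: 18 of 20 total.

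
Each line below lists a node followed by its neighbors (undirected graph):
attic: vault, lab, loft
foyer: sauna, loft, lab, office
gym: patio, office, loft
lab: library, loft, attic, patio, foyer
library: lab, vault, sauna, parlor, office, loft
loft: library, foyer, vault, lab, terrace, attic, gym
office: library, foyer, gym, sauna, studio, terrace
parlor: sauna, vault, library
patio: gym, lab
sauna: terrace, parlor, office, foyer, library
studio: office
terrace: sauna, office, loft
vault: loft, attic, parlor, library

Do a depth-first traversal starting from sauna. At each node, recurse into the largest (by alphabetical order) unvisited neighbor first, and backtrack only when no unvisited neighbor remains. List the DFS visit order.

sauna, terrace, office, studio, library, vault, parlor, loft, lab, patio, gym, foyer, attic

Visit sauna
sauna → terrace
terrace → office
office → studio
office → library
library → vault
vault → parlor
vault → loft
loft → lab
lab → patio
patio → gym
lab → foyer
lab → attic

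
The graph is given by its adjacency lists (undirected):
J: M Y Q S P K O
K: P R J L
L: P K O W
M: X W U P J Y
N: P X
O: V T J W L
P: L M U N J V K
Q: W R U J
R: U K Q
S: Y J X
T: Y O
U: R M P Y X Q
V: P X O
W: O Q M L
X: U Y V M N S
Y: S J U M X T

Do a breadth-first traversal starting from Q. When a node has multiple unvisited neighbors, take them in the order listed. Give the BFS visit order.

Visit Q; enqueue W, R, U, J → queue [W, R, U, J]
Visit W; enqueue O, M, L → queue [R, U, J, O, M, L]
Visit R; enqueue K → queue [U, J, O, M, L, K]
Visit U; enqueue P, Y, X → queue [J, O, M, L, K, P, Y, X]
Visit J; enqueue S → queue [O, M, L, K, P, Y, X, S]
Visit O; enqueue V, T → queue [M, L, K, P, Y, X, S, V, T]
Visit M → queue [L, K, P, Y, X, S, V, T]
Visit L → queue [K, P, Y, X, S, V, T]
Visit K → queue [P, Y, X, S, V, T]
Visit P; enqueue N → queue [Y, X, S, V, T, N]
Visit Y → queue [X, S, V, T, N]
Visit X → queue [S, V, T, N]
Visit S → queue [V, T, N]
Visit V → queue [T, N]
Visit T → queue [N]
Visit N → queue []

Q -> W -> R -> U -> J -> O -> M -> L -> K -> P -> Y -> X -> S -> V -> T -> N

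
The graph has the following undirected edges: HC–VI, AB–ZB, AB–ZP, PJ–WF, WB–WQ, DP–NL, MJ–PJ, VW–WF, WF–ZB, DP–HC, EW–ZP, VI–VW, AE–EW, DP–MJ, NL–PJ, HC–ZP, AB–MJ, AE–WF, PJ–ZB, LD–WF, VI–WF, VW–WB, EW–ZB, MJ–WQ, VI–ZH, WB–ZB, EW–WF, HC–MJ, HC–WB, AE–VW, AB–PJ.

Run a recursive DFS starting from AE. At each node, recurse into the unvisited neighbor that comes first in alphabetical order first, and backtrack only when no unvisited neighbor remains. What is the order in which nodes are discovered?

AE, EW, WF, LD, PJ, AB, MJ, DP, HC, VI, VW, WB, WQ, ZB, ZH, ZP, NL

Visit AE
AE → EW
EW → WF
WF → LD
WF → PJ
PJ → AB
AB → MJ
MJ → DP
DP → HC
HC → VI
VI → VW
VW → WB
WB → WQ
WB → ZB
VI → ZH
HC → ZP
DP → NL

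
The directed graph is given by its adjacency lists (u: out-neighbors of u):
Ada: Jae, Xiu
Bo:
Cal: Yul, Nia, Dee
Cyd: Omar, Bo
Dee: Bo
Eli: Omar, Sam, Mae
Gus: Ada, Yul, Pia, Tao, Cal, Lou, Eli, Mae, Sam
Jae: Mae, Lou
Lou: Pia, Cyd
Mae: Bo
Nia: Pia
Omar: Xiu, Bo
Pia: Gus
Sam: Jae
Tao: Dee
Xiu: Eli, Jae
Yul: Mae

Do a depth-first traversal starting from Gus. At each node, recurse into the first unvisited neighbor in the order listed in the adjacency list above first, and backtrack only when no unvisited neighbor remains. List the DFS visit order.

Visit Gus
Gus → Ada
Ada → Jae
Jae → Mae
Mae → Bo
Jae → Lou
Lou → Pia
Lou → Cyd
Cyd → Omar
Omar → Xiu
Xiu → Eli
Eli → Sam
Gus → Yul
Gus → Tao
Tao → Dee
Gus → Cal
Cal → Nia

Gus Ada Jae Mae Bo Lou Pia Cyd Omar Xiu Eli Sam Yul Tao Dee Cal Nia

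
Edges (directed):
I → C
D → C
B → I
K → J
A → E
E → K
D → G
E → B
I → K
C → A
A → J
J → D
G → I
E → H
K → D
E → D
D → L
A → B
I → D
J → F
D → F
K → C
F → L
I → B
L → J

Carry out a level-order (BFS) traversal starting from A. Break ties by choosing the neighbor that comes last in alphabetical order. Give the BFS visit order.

Visit A; enqueue J, E, B → queue [J, E, B]
Visit J; enqueue F, D → queue [E, B, F, D]
Visit E; enqueue K, H → queue [B, F, D, K, H]
Visit B; enqueue I → queue [F, D, K, H, I]
Visit F; enqueue L → queue [D, K, H, I, L]
Visit D; enqueue G, C → queue [K, H, I, L, G, C]
Visit K → queue [H, I, L, G, C]
Visit H → queue [I, L, G, C]
Visit I → queue [L, G, C]
Visit L → queue [G, C]
Visit G → queue [C]
Visit C → queue []

A -> J -> E -> B -> F -> D -> K -> H -> I -> L -> G -> C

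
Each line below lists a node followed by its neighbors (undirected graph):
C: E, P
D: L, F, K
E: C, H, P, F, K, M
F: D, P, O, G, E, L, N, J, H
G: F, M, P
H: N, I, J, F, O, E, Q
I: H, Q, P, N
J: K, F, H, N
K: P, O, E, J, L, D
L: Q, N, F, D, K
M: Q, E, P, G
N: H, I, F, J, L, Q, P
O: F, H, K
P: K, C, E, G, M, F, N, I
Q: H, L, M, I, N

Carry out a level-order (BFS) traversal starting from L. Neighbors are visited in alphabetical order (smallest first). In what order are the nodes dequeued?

Visit L; enqueue D, F, K, N, Q → queue [D, F, K, N, Q]
Visit D → queue [F, K, N, Q]
Visit F; enqueue E, G, H, J, O, P → queue [K, N, Q, E, G, H, J, O, P]
Visit K → queue [N, Q, E, G, H, J, O, P]
Visit N; enqueue I → queue [Q, E, G, H, J, O, P, I]
Visit Q; enqueue M → queue [E, G, H, J, O, P, I, M]
Visit E; enqueue C → queue [G, H, J, O, P, I, M, C]
Visit G → queue [H, J, O, P, I, M, C]
Visit H → queue [J, O, P, I, M, C]
Visit J → queue [O, P, I, M, C]
Visit O → queue [P, I, M, C]
Visit P → queue [I, M, C]
Visit I → queue [M, C]
Visit M → queue [C]
Visit C → queue []

L → D → F → K → N → Q → E → G → H → J → O → P → I → M → C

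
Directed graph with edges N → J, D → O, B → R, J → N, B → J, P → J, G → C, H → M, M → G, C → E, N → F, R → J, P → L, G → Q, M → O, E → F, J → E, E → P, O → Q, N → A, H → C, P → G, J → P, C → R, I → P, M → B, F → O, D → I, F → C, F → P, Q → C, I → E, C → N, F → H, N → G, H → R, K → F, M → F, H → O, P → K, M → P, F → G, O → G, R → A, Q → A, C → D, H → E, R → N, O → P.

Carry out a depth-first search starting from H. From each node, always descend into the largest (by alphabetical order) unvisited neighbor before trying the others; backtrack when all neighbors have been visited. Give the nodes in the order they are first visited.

H R N J P L K F O Q C E D I A G M B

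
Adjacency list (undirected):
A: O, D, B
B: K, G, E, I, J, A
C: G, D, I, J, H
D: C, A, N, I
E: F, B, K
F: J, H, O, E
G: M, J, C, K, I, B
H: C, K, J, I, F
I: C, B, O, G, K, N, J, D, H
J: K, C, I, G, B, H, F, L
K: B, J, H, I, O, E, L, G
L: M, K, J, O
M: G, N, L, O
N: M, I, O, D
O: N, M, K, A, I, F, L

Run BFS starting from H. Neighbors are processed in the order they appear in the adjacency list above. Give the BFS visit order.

H -> C -> K -> J -> I -> F -> G -> D -> B -> O -> E -> L -> N -> M -> A

Visit H; enqueue C, K, J, I, F → queue [C, K, J, I, F]
Visit C; enqueue G, D → queue [K, J, I, F, G, D]
Visit K; enqueue B, O, E, L → queue [J, I, F, G, D, B, O, E, L]
Visit J → queue [I, F, G, D, B, O, E, L]
Visit I; enqueue N → queue [F, G, D, B, O, E, L, N]
Visit F → queue [G, D, B, O, E, L, N]
Visit G; enqueue M → queue [D, B, O, E, L, N, M]
Visit D; enqueue A → queue [B, O, E, L, N, M, A]
Visit B → queue [O, E, L, N, M, A]
Visit O → queue [E, L, N, M, A]
Visit E → queue [L, N, M, A]
Visit L → queue [N, M, A]
Visit N → queue [M, A]
Visit M → queue [A]
Visit A → queue []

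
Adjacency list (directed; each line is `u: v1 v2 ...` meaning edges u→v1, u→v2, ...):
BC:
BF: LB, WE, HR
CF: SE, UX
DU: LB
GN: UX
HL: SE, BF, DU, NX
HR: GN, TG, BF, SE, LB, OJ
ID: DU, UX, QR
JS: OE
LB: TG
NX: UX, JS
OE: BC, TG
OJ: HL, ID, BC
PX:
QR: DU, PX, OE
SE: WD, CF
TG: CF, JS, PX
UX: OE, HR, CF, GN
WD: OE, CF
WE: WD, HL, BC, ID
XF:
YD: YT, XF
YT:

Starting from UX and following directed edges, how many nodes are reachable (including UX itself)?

20

BFS from UX visits: UX, OE, HR, CF, GN, BC, TG, BF, SE, LB, OJ, JS, PX, WE, WD, HL, ID, DU, NX, QR
Reachable nodes: 20 of 23 total.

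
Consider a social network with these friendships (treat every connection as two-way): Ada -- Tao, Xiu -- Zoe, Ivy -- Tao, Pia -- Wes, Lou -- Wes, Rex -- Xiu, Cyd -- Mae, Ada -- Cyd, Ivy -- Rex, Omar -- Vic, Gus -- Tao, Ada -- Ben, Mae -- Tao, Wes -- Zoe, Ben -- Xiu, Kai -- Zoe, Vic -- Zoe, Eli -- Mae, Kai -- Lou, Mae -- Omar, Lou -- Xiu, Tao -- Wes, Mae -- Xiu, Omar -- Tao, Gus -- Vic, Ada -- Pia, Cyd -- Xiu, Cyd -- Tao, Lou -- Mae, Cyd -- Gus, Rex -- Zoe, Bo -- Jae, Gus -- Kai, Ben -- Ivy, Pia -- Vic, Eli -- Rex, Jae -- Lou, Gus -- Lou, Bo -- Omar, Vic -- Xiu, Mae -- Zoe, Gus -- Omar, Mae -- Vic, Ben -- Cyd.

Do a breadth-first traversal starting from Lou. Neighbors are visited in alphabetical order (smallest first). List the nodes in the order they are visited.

Lou, Gus, Jae, Kai, Mae, Wes, Xiu, Cyd, Omar, Tao, Vic, Bo, Zoe, Eli, Pia, Ben, Rex, Ada, Ivy

Visit Lou; enqueue Gus, Jae, Kai, Mae, Wes, Xiu → queue [Gus, Jae, Kai, Mae, Wes, Xiu]
Visit Gus; enqueue Cyd, Omar, Tao, Vic → queue [Jae, Kai, Mae, Wes, Xiu, Cyd, Omar, Tao, Vic]
Visit Jae; enqueue Bo → queue [Kai, Mae, Wes, Xiu, Cyd, Omar, Tao, Vic, Bo]
Visit Kai; enqueue Zoe → queue [Mae, Wes, Xiu, Cyd, Omar, Tao, Vic, Bo, Zoe]
Visit Mae; enqueue Eli → queue [Wes, Xiu, Cyd, Omar, Tao, Vic, Bo, Zoe, Eli]
Visit Wes; enqueue Pia → queue [Xiu, Cyd, Omar, Tao, Vic, Bo, Zoe, Eli, Pia]
Visit Xiu; enqueue Ben, Rex → queue [Cyd, Omar, Tao, Vic, Bo, Zoe, Eli, Pia, Ben, Rex]
Visit Cyd; enqueue Ada → queue [Omar, Tao, Vic, Bo, Zoe, Eli, Pia, Ben, Rex, Ada]
Visit Omar → queue [Tao, Vic, Bo, Zoe, Eli, Pia, Ben, Rex, Ada]
Visit Tao; enqueue Ivy → queue [Vic, Bo, Zoe, Eli, Pia, Ben, Rex, Ada, Ivy]
Visit Vic → queue [Bo, Zoe, Eli, Pia, Ben, Rex, Ada, Ivy]
Visit Bo → queue [Zoe, Eli, Pia, Ben, Rex, Ada, Ivy]
Visit Zoe → queue [Eli, Pia, Ben, Rex, Ada, Ivy]
Visit Eli → queue [Pia, Ben, Rex, Ada, Ivy]
Visit Pia → queue [Ben, Rex, Ada, Ivy]
Visit Ben → queue [Rex, Ada, Ivy]
Visit Rex → queue [Ada, Ivy]
Visit Ada → queue [Ivy]
Visit Ivy → queue []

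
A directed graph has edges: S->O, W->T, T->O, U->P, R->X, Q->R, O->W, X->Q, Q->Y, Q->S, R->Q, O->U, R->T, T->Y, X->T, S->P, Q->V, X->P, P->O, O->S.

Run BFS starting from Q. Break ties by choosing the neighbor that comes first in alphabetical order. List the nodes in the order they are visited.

Visit Q; enqueue R, S, V, Y → queue [R, S, V, Y]
Visit R; enqueue T, X → queue [S, V, Y, T, X]
Visit S; enqueue O, P → queue [V, Y, T, X, O, P]
Visit V → queue [Y, T, X, O, P]
Visit Y → queue [T, X, O, P]
Visit T → queue [X, O, P]
Visit X → queue [O, P]
Visit O; enqueue U, W → queue [P, U, W]
Visit P → queue [U, W]
Visit U → queue [W]
Visit W → queue []

Q R S V Y T X O P U W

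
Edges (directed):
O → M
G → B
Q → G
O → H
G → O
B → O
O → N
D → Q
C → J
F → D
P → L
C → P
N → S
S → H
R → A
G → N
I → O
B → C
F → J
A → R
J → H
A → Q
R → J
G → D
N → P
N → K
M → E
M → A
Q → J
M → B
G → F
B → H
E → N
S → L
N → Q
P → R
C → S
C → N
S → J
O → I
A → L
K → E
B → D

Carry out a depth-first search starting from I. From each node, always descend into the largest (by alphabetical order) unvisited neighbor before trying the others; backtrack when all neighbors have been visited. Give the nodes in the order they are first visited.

I, O, N, S, L, J, H, Q, G, F, D, B, C, P, R, A, K, E, M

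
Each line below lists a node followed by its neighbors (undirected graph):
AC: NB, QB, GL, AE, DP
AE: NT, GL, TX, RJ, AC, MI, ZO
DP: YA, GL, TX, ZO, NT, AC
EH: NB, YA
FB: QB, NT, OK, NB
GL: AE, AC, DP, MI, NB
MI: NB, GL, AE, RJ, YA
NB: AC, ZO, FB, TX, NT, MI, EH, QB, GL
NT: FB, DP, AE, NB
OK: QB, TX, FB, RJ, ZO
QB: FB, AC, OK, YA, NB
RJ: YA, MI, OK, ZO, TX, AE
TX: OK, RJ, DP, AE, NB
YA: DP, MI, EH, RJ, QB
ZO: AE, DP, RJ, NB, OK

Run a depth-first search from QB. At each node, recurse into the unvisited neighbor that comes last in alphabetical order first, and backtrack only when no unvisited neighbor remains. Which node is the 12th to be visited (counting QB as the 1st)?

MI

Visit QB
QB → YA
YA → RJ
RJ → ZO
ZO → OK
OK → TX
TX → NB
NB → NT
NT → FB
NT → DP
DP → GL
GL → MI
MI → AE
AE → AC
NB → EH

Visit order: QB, YA, RJ, ZO, OK, TX, NB, NT, FB, DP, GL, MI, AE, AC, EH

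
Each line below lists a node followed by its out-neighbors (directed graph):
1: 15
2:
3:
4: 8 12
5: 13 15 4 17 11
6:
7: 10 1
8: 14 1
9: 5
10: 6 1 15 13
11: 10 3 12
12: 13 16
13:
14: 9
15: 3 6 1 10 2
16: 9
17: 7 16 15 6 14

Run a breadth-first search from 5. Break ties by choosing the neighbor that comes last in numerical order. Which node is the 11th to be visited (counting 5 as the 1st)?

Visit 5; enqueue 17, 15, 13, 11, 4 → queue [17, 15, 13, 11, 4]
Visit 17; enqueue 16, 14, 7, 6 → queue [15, 13, 11, 4, 16, 14, 7, 6]
Visit 15; enqueue 10, 3, 2, 1 → queue [13, 11, 4, 16, 14, 7, 6, 10, 3, 2, 1]
Visit 13 → queue [11, 4, 16, 14, 7, 6, 10, 3, 2, 1]
Visit 11; enqueue 12 → queue [4, 16, 14, 7, 6, 10, 3, 2, 1, 12]
Visit 4; enqueue 8 → queue [16, 14, 7, 6, 10, 3, 2, 1, 12, 8]
Visit 16; enqueue 9 → queue [14, 7, 6, 10, 3, 2, 1, 12, 8, 9]
Visit 14 → queue [7, 6, 10, 3, 2, 1, 12, 8, 9]
Visit 7 → queue [6, 10, 3, 2, 1, 12, 8, 9]
Visit 6 → queue [10, 3, 2, 1, 12, 8, 9]
Visit 10 → queue [3, 2, 1, 12, 8, 9]
Visit 3 → queue [2, 1, 12, 8, 9]
Visit 2 → queue [1, 12, 8, 9]
Visit 1 → queue [12, 8, 9]
Visit 12 → queue [8, 9]
Visit 8 → queue [9]
Visit 9 → queue []

Visit order: 5, 17, 15, 13, 11, 4, 16, 14, 7, 6, 10, 3, 2, 1, 12, 8, 9

10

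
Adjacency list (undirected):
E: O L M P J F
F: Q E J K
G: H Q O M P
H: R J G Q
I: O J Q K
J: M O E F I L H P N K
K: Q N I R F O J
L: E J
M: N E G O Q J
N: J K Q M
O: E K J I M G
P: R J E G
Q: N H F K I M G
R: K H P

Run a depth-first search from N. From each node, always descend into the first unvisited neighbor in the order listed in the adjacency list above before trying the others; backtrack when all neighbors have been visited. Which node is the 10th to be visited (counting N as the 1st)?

Visit N
N → J
J → M
M → E
E → O
O → K
K → Q
Q → H
H → R
R → P
P → G
Q → F
Q → I
E → L

Visit order: N, J, M, E, O, K, Q, H, R, P, G, F, I, L

P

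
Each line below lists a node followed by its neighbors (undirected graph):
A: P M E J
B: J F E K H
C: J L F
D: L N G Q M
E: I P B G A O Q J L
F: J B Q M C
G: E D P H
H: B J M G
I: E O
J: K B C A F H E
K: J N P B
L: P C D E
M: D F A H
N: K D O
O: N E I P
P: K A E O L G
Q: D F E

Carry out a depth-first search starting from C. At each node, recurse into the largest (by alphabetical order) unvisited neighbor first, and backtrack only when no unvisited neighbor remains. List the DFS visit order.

Visit C
C → L
L → P
P → O
O → N
N → K
K → J
J → H
H → M
M → F
F → Q
Q → E
E → I
E → G
G → D
E → B
E → A

C, L, P, O, N, K, J, H, M, F, Q, E, I, G, D, B, A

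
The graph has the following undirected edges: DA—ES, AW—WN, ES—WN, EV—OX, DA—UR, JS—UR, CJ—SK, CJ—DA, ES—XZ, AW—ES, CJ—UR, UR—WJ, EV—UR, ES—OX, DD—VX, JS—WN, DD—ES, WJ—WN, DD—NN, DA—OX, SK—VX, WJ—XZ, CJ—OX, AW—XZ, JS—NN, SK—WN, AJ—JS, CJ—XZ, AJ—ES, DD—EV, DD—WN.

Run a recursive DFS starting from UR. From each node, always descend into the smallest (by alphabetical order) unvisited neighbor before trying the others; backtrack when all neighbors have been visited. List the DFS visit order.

UR → CJ → DA → ES → AJ → JS → NN → DD → EV → OX → VX → SK → WN → AW → XZ → WJ

Visit UR
UR → CJ
CJ → DA
DA → ES
ES → AJ
AJ → JS
JS → NN
NN → DD
DD → EV
EV → OX
DD → VX
VX → SK
SK → WN
WN → AW
AW → XZ
XZ → WJ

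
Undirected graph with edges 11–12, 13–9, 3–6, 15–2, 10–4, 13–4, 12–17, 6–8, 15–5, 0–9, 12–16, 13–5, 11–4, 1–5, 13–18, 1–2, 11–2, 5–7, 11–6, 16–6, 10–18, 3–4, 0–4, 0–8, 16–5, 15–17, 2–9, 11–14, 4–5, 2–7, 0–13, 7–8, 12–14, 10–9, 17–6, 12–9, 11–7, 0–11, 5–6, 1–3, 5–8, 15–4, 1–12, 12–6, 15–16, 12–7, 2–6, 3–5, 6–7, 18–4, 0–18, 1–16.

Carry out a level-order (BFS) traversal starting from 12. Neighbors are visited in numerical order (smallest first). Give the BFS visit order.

12 1 6 7 9 11 14 16 17 2 3 5 8 0 10 13 4 15 18

Visit 12; enqueue 1, 6, 7, 9, 11, 14, 16, 17 → queue [1, 6, 7, 9, 11, 14, 16, 17]
Visit 1; enqueue 2, 3, 5 → queue [6, 7, 9, 11, 14, 16, 17, 2, 3, 5]
Visit 6; enqueue 8 → queue [7, 9, 11, 14, 16, 17, 2, 3, 5, 8]
Visit 7 → queue [9, 11, 14, 16, 17, 2, 3, 5, 8]
Visit 9; enqueue 0, 10, 13 → queue [11, 14, 16, 17, 2, 3, 5, 8, 0, 10, 13]
Visit 11; enqueue 4 → queue [14, 16, 17, 2, 3, 5, 8, 0, 10, 13, 4]
Visit 14 → queue [16, 17, 2, 3, 5, 8, 0, 10, 13, 4]
Visit 16; enqueue 15 → queue [17, 2, 3, 5, 8, 0, 10, 13, 4, 15]
Visit 17 → queue [2, 3, 5, 8, 0, 10, 13, 4, 15]
Visit 2 → queue [3, 5, 8, 0, 10, 13, 4, 15]
Visit 3 → queue [5, 8, 0, 10, 13, 4, 15]
Visit 5 → queue [8, 0, 10, 13, 4, 15]
Visit 8 → queue [0, 10, 13, 4, 15]
Visit 0; enqueue 18 → queue [10, 13, 4, 15, 18]
Visit 10 → queue [13, 4, 15, 18]
Visit 13 → queue [4, 15, 18]
Visit 4 → queue [15, 18]
Visit 15 → queue [18]
Visit 18 → queue []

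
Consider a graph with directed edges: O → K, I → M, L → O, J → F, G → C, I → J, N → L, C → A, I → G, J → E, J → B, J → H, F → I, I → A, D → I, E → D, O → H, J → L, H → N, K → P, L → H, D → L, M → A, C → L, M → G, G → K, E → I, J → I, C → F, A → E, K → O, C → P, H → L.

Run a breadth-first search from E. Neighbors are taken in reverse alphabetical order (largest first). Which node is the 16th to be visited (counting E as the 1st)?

Visit E; enqueue I, D → queue [I, D]
Visit I; enqueue M, J, G, A → queue [D, M, J, G, A]
Visit D; enqueue L → queue [M, J, G, A, L]
Visit M → queue [J, G, A, L]
Visit J; enqueue H, F, B → queue [G, A, L, H, F, B]
Visit G; enqueue K, C → queue [A, L, H, F, B, K, C]
Visit A → queue [L, H, F, B, K, C]
Visit L; enqueue O → queue [H, F, B, K, C, O]
Visit H; enqueue N → queue [F, B, K, C, O, N]
Visit F → queue [B, K, C, O, N]
Visit B → queue [K, C, O, N]
Visit K; enqueue P → queue [C, O, N, P]
Visit C → queue [O, N, P]
Visit O → queue [N, P]
Visit N → queue [P]
Visit P → queue []

Visit order: E, I, D, M, J, G, A, L, H, F, B, K, C, O, N, P

P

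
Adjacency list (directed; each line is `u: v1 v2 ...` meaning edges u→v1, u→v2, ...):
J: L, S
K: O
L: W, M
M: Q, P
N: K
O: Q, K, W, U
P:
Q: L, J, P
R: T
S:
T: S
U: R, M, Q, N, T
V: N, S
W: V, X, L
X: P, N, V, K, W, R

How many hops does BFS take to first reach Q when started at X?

Level 0: X
Level 1: K, N, P, R, V, W
Level 2: L, O, S, T
Level 3: M, Q, U
Level 4: J
Q first appears at level 3.

3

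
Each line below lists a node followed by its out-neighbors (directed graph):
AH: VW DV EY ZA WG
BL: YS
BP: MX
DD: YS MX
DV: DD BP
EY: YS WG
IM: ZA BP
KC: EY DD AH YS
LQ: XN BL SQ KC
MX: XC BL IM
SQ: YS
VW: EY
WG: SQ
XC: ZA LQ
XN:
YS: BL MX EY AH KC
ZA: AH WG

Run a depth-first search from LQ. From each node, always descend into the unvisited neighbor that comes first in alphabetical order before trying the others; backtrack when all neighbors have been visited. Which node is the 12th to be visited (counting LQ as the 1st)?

Visit LQ
LQ → BL
BL → YS
YS → AH
AH → DV
DV → BP
BP → MX
MX → IM
IM → ZA
ZA → WG
WG → SQ
MX → XC
DV → DD
AH → EY
AH → VW
YS → KC
LQ → XN

Visit order: LQ, BL, YS, AH, DV, BP, MX, IM, ZA, WG, SQ, XC, DD, EY, VW, KC, XN

XC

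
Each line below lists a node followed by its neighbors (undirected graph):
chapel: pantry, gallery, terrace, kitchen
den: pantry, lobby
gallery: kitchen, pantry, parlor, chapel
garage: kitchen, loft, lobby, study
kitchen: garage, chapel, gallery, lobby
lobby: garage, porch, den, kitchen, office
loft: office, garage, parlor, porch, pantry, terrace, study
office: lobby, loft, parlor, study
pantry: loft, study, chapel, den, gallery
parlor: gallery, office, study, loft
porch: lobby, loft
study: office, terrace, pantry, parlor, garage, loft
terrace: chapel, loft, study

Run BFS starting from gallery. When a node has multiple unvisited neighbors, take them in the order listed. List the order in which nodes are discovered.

Visit gallery; enqueue kitchen, pantry, parlor, chapel → queue [kitchen, pantry, parlor, chapel]
Visit kitchen; enqueue garage, lobby → queue [pantry, parlor, chapel, garage, lobby]
Visit pantry; enqueue loft, study, den → queue [parlor, chapel, garage, lobby, loft, study, den]
Visit parlor; enqueue office → queue [chapel, garage, lobby, loft, study, den, office]
Visit chapel; enqueue terrace → queue [garage, lobby, loft, study, den, office, terrace]
Visit garage → queue [lobby, loft, study, den, office, terrace]
Visit lobby; enqueue porch → queue [loft, study, den, office, terrace, porch]
Visit loft → queue [study, den, office, terrace, porch]
Visit study → queue [den, office, terrace, porch]
Visit den → queue [office, terrace, porch]
Visit office → queue [terrace, porch]
Visit terrace → queue [porch]
Visit porch → queue []

gallery → kitchen → pantry → parlor → chapel → garage → lobby → loft → study → den → office → terrace → porch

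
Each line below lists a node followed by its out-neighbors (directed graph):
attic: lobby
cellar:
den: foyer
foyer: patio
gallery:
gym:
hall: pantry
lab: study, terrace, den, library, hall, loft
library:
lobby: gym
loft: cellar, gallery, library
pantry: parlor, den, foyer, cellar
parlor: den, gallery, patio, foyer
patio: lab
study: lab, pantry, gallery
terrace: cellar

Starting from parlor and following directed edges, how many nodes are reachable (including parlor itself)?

BFS from parlor visits: parlor, den, gallery, patio, foyer, lab, study, terrace, library, hall, loft, pantry, cellar
Reachable nodes: 13 of 16 total.

13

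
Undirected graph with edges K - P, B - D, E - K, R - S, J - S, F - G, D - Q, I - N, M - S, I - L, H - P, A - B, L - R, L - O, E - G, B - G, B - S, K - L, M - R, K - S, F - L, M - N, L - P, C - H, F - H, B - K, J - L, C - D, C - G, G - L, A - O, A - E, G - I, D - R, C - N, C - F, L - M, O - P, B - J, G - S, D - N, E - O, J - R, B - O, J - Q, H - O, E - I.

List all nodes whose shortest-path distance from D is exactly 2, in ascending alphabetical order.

A, F, G, H, I, J, K, L, M, O, S

Level 0: D
Level 1: B, C, N, Q, R
Level 2: A, F, G, H, I, J, K, L, M, O, S
Level 3: E, P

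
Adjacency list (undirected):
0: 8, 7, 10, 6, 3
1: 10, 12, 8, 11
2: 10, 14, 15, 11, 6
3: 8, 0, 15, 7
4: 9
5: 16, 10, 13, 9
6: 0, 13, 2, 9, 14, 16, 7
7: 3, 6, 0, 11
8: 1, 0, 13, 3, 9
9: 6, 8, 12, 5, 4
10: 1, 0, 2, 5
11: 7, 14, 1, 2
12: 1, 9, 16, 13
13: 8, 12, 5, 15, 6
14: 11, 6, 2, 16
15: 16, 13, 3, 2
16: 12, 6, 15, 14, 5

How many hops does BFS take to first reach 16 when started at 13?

Level 0: 13
Level 1: 5, 6, 8, 12, 15
Level 2: 0, 1, 2, 3, 7, 9, 10, 14, 16
Level 3: 4, 11
16 first appears at level 2.

2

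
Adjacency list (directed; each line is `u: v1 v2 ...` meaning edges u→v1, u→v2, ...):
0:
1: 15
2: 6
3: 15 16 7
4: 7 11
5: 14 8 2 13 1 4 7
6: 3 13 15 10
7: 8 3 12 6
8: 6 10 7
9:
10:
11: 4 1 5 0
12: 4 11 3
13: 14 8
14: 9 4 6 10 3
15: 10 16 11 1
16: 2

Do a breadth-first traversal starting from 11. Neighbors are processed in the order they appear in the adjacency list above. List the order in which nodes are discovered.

Visit 11; enqueue 4, 1, 5, 0 → queue [4, 1, 5, 0]
Visit 4; enqueue 7 → queue [1, 5, 0, 7]
Visit 1; enqueue 15 → queue [5, 0, 7, 15]
Visit 5; enqueue 14, 8, 2, 13 → queue [0, 7, 15, 14, 8, 2, 13]
Visit 0 → queue [7, 15, 14, 8, 2, 13]
Visit 7; enqueue 3, 12, 6 → queue [15, 14, 8, 2, 13, 3, 12, 6]
Visit 15; enqueue 10, 16 → queue [14, 8, 2, 13, 3, 12, 6, 10, 16]
Visit 14; enqueue 9 → queue [8, 2, 13, 3, 12, 6, 10, 16, 9]
Visit 8 → queue [2, 13, 3, 12, 6, 10, 16, 9]
Visit 2 → queue [13, 3, 12, 6, 10, 16, 9]
Visit 13 → queue [3, 12, 6, 10, 16, 9]
Visit 3 → queue [12, 6, 10, 16, 9]
Visit 12 → queue [6, 10, 16, 9]
Visit 6 → queue [10, 16, 9]
Visit 10 → queue [16, 9]
Visit 16 → queue [9]
Visit 9 → queue []

11, 4, 1, 5, 0, 7, 15, 14, 8, 2, 13, 3, 12, 6, 10, 16, 9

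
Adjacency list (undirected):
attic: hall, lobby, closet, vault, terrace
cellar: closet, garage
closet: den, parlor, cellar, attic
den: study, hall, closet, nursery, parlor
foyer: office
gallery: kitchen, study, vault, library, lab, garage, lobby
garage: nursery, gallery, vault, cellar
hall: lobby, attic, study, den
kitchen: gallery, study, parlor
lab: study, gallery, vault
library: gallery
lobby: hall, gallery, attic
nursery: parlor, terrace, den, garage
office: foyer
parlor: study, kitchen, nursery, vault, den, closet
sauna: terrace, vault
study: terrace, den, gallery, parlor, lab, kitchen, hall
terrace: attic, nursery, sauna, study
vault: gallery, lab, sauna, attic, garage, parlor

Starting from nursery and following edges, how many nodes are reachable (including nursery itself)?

BFS from nursery visits: nursery, parlor, terrace, den, garage, study, kitchen, vault, closet, attic, sauna, hall, gallery, cellar, lab, lobby, library
Reachable nodes: 17 of 19 total.

17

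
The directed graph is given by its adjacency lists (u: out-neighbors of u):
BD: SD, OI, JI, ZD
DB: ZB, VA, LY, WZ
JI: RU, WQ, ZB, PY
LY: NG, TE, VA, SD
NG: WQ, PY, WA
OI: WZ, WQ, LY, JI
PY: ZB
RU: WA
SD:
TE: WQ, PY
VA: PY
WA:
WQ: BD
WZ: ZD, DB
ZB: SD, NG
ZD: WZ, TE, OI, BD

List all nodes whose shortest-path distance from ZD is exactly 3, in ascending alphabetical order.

NG, RU, VA, ZB

Level 0: ZD
Level 1: BD, OI, TE, WZ
Level 2: DB, JI, LY, PY, SD, WQ
Level 3: NG, RU, VA, ZB
Level 4: WA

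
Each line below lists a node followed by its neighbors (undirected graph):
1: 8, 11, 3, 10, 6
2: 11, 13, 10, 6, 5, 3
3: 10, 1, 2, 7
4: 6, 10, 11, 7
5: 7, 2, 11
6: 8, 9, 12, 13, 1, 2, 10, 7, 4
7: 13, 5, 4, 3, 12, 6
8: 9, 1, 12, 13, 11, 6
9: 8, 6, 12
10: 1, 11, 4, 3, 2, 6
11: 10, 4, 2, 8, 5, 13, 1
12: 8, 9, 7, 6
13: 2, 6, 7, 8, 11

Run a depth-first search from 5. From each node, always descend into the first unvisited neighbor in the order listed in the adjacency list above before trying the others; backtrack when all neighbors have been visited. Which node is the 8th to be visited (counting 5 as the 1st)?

8

Visit 5
5 → 7
7 → 13
13 → 2
2 → 11
11 → 10
10 → 1
1 → 8
8 → 9
9 → 6
6 → 12
6 → 4
1 → 3

Visit order: 5, 7, 13, 2, 11, 10, 1, 8, 9, 6, 12, 4, 3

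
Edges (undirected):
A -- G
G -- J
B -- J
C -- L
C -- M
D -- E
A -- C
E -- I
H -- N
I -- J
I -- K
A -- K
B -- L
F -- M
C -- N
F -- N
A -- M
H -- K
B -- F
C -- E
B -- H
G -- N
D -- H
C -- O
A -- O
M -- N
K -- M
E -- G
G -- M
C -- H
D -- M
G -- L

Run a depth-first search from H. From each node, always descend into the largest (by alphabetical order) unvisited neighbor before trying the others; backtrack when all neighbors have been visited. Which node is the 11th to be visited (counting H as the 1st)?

Visit H
H → N
N → M
M → K
K → I
I → J
J → G
G → L
L → C
C → O
O → A
C → E
E → D
L → B
B → F

Visit order: H, N, M, K, I, J, G, L, C, O, A, E, D, B, F

A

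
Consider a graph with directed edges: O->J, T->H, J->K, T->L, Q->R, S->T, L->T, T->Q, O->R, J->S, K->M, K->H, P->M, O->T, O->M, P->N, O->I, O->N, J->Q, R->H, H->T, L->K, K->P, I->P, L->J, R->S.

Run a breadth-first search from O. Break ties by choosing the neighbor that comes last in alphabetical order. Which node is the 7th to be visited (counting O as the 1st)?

Visit O; enqueue T, R, N, M, J, I → queue [T, R, N, M, J, I]
Visit T; enqueue Q, L, H → queue [R, N, M, J, I, Q, L, H]
Visit R; enqueue S → queue [N, M, J, I, Q, L, H, S]
Visit N → queue [M, J, I, Q, L, H, S]
Visit M → queue [J, I, Q, L, H, S]
Visit J; enqueue K → queue [I, Q, L, H, S, K]
Visit I; enqueue P → queue [Q, L, H, S, K, P]
Visit Q → queue [L, H, S, K, P]
Visit L → queue [H, S, K, P]
Visit H → queue [S, K, P]
Visit S → queue [K, P]
Visit K → queue [P]
Visit P → queue []

Visit order: O, T, R, N, M, J, I, Q, L, H, S, K, P

I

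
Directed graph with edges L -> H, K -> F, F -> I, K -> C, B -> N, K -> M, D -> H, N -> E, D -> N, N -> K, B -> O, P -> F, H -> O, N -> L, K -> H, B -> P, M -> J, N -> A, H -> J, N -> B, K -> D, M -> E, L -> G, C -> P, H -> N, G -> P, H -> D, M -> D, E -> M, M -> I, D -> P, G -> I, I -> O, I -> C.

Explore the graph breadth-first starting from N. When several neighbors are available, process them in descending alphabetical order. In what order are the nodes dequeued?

Visit N; enqueue L, K, E, B, A → queue [L, K, E, B, A]
Visit L; enqueue H, G → queue [K, E, B, A, H, G]
Visit K; enqueue M, F, D, C → queue [E, B, A, H, G, M, F, D, C]
Visit E → queue [B, A, H, G, M, F, D, C]
Visit B; enqueue P, O → queue [A, H, G, M, F, D, C, P, O]
Visit A → queue [H, G, M, F, D, C, P, O]
Visit H; enqueue J → queue [G, M, F, D, C, P, O, J]
Visit G; enqueue I → queue [M, F, D, C, P, O, J, I]
Visit M → queue [F, D, C, P, O, J, I]
Visit F → queue [D, C, P, O, J, I]
Visit D → queue [C, P, O, J, I]
Visit C → queue [P, O, J, I]
Visit P → queue [O, J, I]
Visit O → queue [J, I]
Visit J → queue [I]
Visit I → queue []

N, L, K, E, B, A, H, G, M, F, D, C, P, O, J, I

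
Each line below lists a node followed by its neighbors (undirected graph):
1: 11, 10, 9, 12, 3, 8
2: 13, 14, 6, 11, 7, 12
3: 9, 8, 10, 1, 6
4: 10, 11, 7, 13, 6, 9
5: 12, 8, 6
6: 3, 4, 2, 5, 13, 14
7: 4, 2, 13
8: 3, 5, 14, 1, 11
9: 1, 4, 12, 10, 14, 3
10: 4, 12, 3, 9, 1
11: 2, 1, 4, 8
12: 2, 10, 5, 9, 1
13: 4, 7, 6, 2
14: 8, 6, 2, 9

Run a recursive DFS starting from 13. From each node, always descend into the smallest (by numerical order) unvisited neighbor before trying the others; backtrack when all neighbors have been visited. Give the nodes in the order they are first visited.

Visit 13
13 → 2
2 → 6
6 → 3
3 → 1
1 → 8
8 → 5
5 → 12
12 → 9
9 → 4
4 → 7
4 → 10
4 → 11
9 → 14

13 → 2 → 6 → 3 → 1 → 8 → 5 → 12 → 9 → 4 → 7 → 10 → 11 → 14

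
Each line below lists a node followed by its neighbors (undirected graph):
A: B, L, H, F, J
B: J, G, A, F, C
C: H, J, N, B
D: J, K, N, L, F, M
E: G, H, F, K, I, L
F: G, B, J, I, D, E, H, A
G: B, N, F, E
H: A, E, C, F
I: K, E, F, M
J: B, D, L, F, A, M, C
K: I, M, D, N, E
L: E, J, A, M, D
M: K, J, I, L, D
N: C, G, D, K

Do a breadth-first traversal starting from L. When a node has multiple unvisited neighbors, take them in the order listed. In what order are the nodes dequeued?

L E J A M D G H F K I B C N

Visit L; enqueue E, J, A, M, D → queue [E, J, A, M, D]
Visit E; enqueue G, H, F, K, I → queue [J, A, M, D, G, H, F, K, I]
Visit J; enqueue B, C → queue [A, M, D, G, H, F, K, I, B, C]
Visit A → queue [M, D, G, H, F, K, I, B, C]
Visit M → queue [D, G, H, F, K, I, B, C]
Visit D; enqueue N → queue [G, H, F, K, I, B, C, N]
Visit G → queue [H, F, K, I, B, C, N]
Visit H → queue [F, K, I, B, C, N]
Visit F → queue [K, I, B, C, N]
Visit K → queue [I, B, C, N]
Visit I → queue [B, C, N]
Visit B → queue [C, N]
Visit C → queue [N]
Visit N → queue []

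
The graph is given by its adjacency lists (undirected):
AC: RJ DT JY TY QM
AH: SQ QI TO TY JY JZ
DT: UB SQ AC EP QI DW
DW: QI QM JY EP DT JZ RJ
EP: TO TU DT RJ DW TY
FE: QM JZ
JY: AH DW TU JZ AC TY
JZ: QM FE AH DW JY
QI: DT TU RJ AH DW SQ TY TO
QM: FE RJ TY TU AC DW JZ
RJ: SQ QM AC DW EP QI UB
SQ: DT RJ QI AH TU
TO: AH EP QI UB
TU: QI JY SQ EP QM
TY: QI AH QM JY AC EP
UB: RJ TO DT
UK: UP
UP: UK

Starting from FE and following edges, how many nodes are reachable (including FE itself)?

16

BFS from FE visits: FE, QM, JZ, RJ, TY, TU, AC, DW, AH, JY, SQ, EP, QI, UB, DT, TO
Reachable nodes: 16 of 18 total.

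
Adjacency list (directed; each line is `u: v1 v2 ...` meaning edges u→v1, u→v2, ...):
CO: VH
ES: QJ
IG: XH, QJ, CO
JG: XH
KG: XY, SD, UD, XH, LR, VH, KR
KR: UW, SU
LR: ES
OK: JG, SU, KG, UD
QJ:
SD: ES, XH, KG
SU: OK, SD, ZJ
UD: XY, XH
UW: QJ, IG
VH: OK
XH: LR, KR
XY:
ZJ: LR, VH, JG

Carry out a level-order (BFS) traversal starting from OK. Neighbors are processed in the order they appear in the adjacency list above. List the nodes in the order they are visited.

OK, JG, SU, KG, UD, XH, SD, ZJ, XY, LR, VH, KR, ES, UW, QJ, IG, CO

Visit OK; enqueue JG, SU, KG, UD → queue [JG, SU, KG, UD]
Visit JG; enqueue XH → queue [SU, KG, UD, XH]
Visit SU; enqueue SD, ZJ → queue [KG, UD, XH, SD, ZJ]
Visit KG; enqueue XY, LR, VH, KR → queue [UD, XH, SD, ZJ, XY, LR, VH, KR]
Visit UD → queue [XH, SD, ZJ, XY, LR, VH, KR]
Visit XH → queue [SD, ZJ, XY, LR, VH, KR]
Visit SD; enqueue ES → queue [ZJ, XY, LR, VH, KR, ES]
Visit ZJ → queue [XY, LR, VH, KR, ES]
Visit XY → queue [LR, VH, KR, ES]
Visit LR → queue [VH, KR, ES]
Visit VH → queue [KR, ES]
Visit KR; enqueue UW → queue [ES, UW]
Visit ES; enqueue QJ → queue [UW, QJ]
Visit UW; enqueue IG → queue [QJ, IG]
Visit QJ → queue [IG]
Visit IG; enqueue CO → queue [CO]
Visit CO → queue []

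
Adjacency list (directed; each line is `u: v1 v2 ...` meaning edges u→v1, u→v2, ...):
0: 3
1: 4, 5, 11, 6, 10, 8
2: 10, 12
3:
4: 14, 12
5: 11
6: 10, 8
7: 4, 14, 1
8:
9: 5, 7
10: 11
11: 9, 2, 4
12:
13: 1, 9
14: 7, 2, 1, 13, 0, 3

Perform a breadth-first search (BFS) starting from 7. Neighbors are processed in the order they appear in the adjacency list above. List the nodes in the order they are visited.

7, 4, 14, 1, 12, 2, 13, 0, 3, 5, 11, 6, 10, 8, 9

Visit 7; enqueue 4, 14, 1 → queue [4, 14, 1]
Visit 4; enqueue 12 → queue [14, 1, 12]
Visit 14; enqueue 2, 13, 0, 3 → queue [1, 12, 2, 13, 0, 3]
Visit 1; enqueue 5, 11, 6, 10, 8 → queue [12, 2, 13, 0, 3, 5, 11, 6, 10, 8]
Visit 12 → queue [2, 13, 0, 3, 5, 11, 6, 10, 8]
Visit 2 → queue [13, 0, 3, 5, 11, 6, 10, 8]
Visit 13; enqueue 9 → queue [0, 3, 5, 11, 6, 10, 8, 9]
Visit 0 → queue [3, 5, 11, 6, 10, 8, 9]
Visit 3 → queue [5, 11, 6, 10, 8, 9]
Visit 5 → queue [11, 6, 10, 8, 9]
Visit 11 → queue [6, 10, 8, 9]
Visit 6 → queue [10, 8, 9]
Visit 10 → queue [8, 9]
Visit 8 → queue [9]
Visit 9 → queue []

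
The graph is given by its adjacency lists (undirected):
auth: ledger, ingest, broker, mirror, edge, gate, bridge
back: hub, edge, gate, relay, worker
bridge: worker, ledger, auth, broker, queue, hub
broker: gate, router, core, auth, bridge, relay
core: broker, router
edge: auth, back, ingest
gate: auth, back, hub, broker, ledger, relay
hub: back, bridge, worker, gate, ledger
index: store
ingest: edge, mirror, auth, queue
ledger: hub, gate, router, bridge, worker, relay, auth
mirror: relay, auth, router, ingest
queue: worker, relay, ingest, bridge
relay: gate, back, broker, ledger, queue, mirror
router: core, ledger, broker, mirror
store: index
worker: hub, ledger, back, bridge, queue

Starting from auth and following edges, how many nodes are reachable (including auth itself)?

BFS from auth visits: auth, mirror, ledger, ingest, gate, edge, broker, bridge, router, relay, worker, hub, queue, back, core
Reachable nodes: 15 of 17 total.

15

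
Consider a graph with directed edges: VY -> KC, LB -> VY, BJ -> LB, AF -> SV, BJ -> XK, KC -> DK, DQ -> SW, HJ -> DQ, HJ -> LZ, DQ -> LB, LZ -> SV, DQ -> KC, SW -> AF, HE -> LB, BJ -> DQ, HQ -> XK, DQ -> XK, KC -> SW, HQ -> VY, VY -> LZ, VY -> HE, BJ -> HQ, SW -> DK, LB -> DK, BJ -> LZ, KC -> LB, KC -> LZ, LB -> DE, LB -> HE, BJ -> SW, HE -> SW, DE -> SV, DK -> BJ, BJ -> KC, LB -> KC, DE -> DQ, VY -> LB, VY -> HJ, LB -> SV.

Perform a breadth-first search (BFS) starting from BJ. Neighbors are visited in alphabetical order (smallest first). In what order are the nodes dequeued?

Visit BJ; enqueue DQ, HQ, KC, LB, LZ, SW, XK → queue [DQ, HQ, KC, LB, LZ, SW, XK]
Visit DQ → queue [HQ, KC, LB, LZ, SW, XK]
Visit HQ; enqueue VY → queue [KC, LB, LZ, SW, XK, VY]
Visit KC; enqueue DK → queue [LB, LZ, SW, XK, VY, DK]
Visit LB; enqueue DE, HE, SV → queue [LZ, SW, XK, VY, DK, DE, HE, SV]
Visit LZ → queue [SW, XK, VY, DK, DE, HE, SV]
Visit SW; enqueue AF → queue [XK, VY, DK, DE, HE, SV, AF]
Visit XK → queue [VY, DK, DE, HE, SV, AF]
Visit VY; enqueue HJ → queue [DK, DE, HE, SV, AF, HJ]
Visit DK → queue [DE, HE, SV, AF, HJ]
Visit DE → queue [HE, SV, AF, HJ]
Visit HE → queue [SV, AF, HJ]
Visit SV → queue [AF, HJ]
Visit AF → queue [HJ]
Visit HJ → queue []

BJ, DQ, HQ, KC, LB, LZ, SW, XK, VY, DK, DE, HE, SV, AF, HJ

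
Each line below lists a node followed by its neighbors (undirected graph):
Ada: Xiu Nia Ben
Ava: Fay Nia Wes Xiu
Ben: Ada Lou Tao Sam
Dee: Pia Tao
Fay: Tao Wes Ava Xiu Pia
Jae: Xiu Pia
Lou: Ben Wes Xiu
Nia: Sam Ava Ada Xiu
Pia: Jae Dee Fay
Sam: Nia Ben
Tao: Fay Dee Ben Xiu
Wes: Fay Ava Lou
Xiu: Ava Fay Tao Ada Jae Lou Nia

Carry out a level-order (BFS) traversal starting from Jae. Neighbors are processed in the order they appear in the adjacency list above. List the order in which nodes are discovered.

Visit Jae; enqueue Xiu, Pia → queue [Xiu, Pia]
Visit Xiu; enqueue Ava, Fay, Tao, Ada, Lou, Nia → queue [Pia, Ava, Fay, Tao, Ada, Lou, Nia]
Visit Pia; enqueue Dee → queue [Ava, Fay, Tao, Ada, Lou, Nia, Dee]
Visit Ava; enqueue Wes → queue [Fay, Tao, Ada, Lou, Nia, Dee, Wes]
Visit Fay → queue [Tao, Ada, Lou, Nia, Dee, Wes]
Visit Tao; enqueue Ben → queue [Ada, Lou, Nia, Dee, Wes, Ben]
Visit Ada → queue [Lou, Nia, Dee, Wes, Ben]
Visit Lou → queue [Nia, Dee, Wes, Ben]
Visit Nia; enqueue Sam → queue [Dee, Wes, Ben, Sam]
Visit Dee → queue [Wes, Ben, Sam]
Visit Wes → queue [Ben, Sam]
Visit Ben → queue [Sam]
Visit Sam → queue []

Jae → Xiu → Pia → Ava → Fay → Tao → Ada → Lou → Nia → Dee → Wes → Ben → Sam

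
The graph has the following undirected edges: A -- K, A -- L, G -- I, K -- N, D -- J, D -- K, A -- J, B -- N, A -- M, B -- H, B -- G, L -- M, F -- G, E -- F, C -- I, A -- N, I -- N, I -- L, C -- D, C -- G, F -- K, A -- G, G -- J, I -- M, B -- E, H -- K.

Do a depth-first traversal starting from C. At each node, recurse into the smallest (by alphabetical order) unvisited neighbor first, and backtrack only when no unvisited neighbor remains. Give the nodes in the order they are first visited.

Visit C
C → D
D → J
J → A
A → G
G → B
B → E
E → F
F → K
K → H
K → N
N → I
I → L
L → M

C → D → J → A → G → B → E → F → K → H → N → I → L → M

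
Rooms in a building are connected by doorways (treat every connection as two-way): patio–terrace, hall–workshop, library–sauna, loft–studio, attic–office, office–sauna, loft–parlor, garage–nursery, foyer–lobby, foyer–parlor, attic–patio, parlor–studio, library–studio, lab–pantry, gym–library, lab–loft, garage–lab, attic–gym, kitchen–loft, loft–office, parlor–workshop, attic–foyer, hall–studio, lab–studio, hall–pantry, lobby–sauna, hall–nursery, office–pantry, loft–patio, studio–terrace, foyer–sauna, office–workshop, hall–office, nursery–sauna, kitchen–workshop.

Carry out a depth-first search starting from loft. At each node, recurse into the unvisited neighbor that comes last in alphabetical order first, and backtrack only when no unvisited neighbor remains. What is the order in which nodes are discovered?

loft studio terrace patio attic office workshop parlor foyer sauna nursery hall pantry lab garage lobby library gym kitchen

Visit loft
loft → studio
studio → terrace
terrace → patio
patio → attic
attic → office
office → workshop
workshop → parlor
parlor → foyer
foyer → sauna
sauna → nursery
nursery → hall
hall → pantry
pantry → lab
lab → garage
sauna → lobby
sauna → library
library → gym
workshop → kitchen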